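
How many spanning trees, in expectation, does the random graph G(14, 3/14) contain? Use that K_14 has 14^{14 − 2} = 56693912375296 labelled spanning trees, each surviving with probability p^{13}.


K_14 has 14^{14 − 2} = 56693912375296 labelled spanning trees.
For each such spanning tree H, let X_H = 1 if all 13 edges of H are present in G. Then P[X_H = 1] = p^{13} = (3/14)^{13} = 1594323/793714773254144.
Summing the indicators: E[X] = Σ_H E[X_H] = 56693912375296 · p^{13} = 56693912375296 · 1594323/793714773254144 = 1594323/14.
Numerically: E[X] ≈ 1.139e+05.

E[X] = 56693912375296 · (3/14)^{13} = 1594323/14 ≈ 1.139e+05.


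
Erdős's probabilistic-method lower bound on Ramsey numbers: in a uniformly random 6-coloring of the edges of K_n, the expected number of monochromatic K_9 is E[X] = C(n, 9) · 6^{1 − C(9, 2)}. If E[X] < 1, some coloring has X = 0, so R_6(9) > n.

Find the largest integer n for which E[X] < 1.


We need C(n, 9) · 6^{1 − 36} < 1, i.e. C(n, 9) < 6^{36 − 1} = 1719070799748422591028658176.
Check values of n near the boundary:
  n = 4402: C(4402, 9) = 1696419745356657449393393700; 1696419745356657449393393700 < 1719070799748422591028658176? YES
  n = 4403: C(4403, 9) = 1699894433046281918452233150; 1699894433046281918452233150 < 1719070799748422591028658176? YES
  n = 4404: C(4404, 9) = 1703375445537161676647015880; 1703375445537161676647015880 < 1719070799748422591028658176? YES
  n = 4405: C(4405, 9) = 1706862792900636302463627150; 1706862792900636302463627150 < 1719070799748422591028658176? YES
  n = 4406: C(4406, 9) = 1710356485221788389505285700; 1710356485221788389505285700 < 1719070799748422591028658176? YES
  n = 4407: C(4407, 9) = 1713856532599459170657070050; 1713856532599459170657070050 < 1719070799748422591028658176? YES
  n = 4408: C(4408, 9) = 1717362945146264156457459600; 1717362945146264156457459600 < 1719070799748422591028658176? YES
  n = 4409: C(4409, 9) = 1720875732988608787686577131; 1720875732988608787686577131 < 1719070799748422591028658176? NO
The largest n with C(n, 9) < 1719070799748422591028658176 is n = 4408 (where E[X] = 35778394690547169926197075/35813974994758803979763712 ≈ 0.9990065). Hence R_6(9) > 4408, i.e. R_6(9) ≥ 4409.

Largest n = 4408; hence R_6(9) > 4408.


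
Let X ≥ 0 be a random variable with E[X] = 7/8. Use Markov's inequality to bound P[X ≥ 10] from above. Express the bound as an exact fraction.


μ = E[X] = 7/8, a = 10.
Markov: P[X ≥ 10] ≤ μ/a = (7/8)/10 = 7/80.
Numerically: ≈ 0.0875.
(Since a = 10 > μ = 0.8750, the bound 7/80 is < 1 and informative.)

P[X ≥ 10] ≤ 7/80 ≈ 0.0875.


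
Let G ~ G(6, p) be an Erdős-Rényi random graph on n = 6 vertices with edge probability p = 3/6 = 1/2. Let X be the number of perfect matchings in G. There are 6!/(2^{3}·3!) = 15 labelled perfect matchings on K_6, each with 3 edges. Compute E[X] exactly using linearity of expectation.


K_6 has 6!/(2^{3}·3!) = 15 labelled perfect matchings.
For each such perfect matching H, let X_H = 1 if all 3 edges of H are present in G. Then P[X_H = 1] = p^{3} = (1/2)^{3} = 1/8.
Summing the indicators: E[X] = Σ_H E[X_H] = 15 · p^{3} = 15 · 1/8 = 15/8.
Numerically: E[X] ≈ 1.875.

E[X] = 15 · (1/2)^{3} = 15/8 ≈ 1.875.


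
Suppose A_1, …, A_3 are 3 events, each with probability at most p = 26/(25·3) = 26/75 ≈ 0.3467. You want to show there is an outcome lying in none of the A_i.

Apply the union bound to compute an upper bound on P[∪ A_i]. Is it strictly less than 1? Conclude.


Union bound: P[∪_{i=1}^{3} A_i] ≤ Σ_i P[A_i] ≤ 3·p = 3·(26/75) = 26/25.
Numerically: 26/25 ≈ 1.0400.
Is 26/25 < 1? NO.
Since the bound 26/25 is ≥ 1, the union bound is uninformative here; it does NOT by itself certify existence.

3·p = 26/25 ≈ 1.0400; existence NOT certified by the union bound.


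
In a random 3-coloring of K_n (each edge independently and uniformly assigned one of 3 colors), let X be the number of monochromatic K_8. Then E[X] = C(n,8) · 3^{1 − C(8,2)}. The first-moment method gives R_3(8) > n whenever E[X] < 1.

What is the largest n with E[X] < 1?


We need C(n, 8) · 3^{1 − 28} < 1, i.e. C(n, 8) < 3^{28 − 1} = 7625597484987.
Check values of n near the boundary:
  n = 154: C(154, 8) = 6521818990995; 6521818990995 < 7625597484987? YES
  n = 155: C(155, 8) = 6876747915675; 6876747915675 < 7625597484987? YES
  n = 156: C(156, 8) = 7248464019225; 7248464019225 < 7625597484987? YES
  n = 157: C(157, 8) = 7637643295425; 7637643295425 < 7625597484987? NO
The largest n with C(n, 8) < 7625597484987 is n = 156 (where E[X] = 805384891025/847288609443 ≈ 0.9505). Hence R_3(8) > 156, i.e. R_3(8) ≥ 157.

Largest n = 156; hence R_3(8) > 156.


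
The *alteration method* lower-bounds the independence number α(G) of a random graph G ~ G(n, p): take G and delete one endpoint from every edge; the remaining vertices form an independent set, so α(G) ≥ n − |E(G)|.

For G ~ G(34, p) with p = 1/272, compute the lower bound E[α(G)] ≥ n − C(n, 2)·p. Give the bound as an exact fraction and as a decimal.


E[|E(G)|] = C(34, 2)·p = 561 · (1/272) = 33/16.
E[α(G)] ≥ n − E[|E(G)|] = 34 − 33/16 = 511/16.
Numerically: ≈ 31.938.
(This is only a lower bound; the true E[α(G)] may be larger.)

E[α(G)] ≥ 511/16 ≈ 31.938.


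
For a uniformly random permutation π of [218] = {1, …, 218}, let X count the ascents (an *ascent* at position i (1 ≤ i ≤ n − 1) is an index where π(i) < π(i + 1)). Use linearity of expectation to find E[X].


Write X = Σ X_I over i = 1, …, 217, with X_I the indicator of one ascent.
There are 217 indicators.
For each fixed i, the pair (π(i), π(i+1)) is a uniformly random ordered pair of distinct values from {1, …, 218}; by symmetry P[π(i) < π(i+1)] = 1/2.
By linearity: E[X] = 217 · (1/2) = (218 − 1) · (1/2) = 217/2 ≈ 108.500.

E[X] = 217/2 = 108.500.


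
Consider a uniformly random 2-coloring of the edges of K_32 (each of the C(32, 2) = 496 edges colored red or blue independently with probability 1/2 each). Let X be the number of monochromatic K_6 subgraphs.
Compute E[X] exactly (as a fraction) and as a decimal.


Let X = Σ_S X_S over the C(32, 6) = 906192 subsets S of size 6, where X_S = 1 if the K_6 on S is monochromatic.
For a fixed S, the K_6 on S has C(6, 2) = 15 edges. P[all 15 edges red] = (1/2)^15, and likewise for blue, so P[monochromatic] = 2·(1/2)^15 = 2^{1 − 15} = 1/16384.
By linearity: E[X] = C(32, 6) · 2^{1 − 15} = 906192 · 1/16384 = 56637/1024.
Numerically: E[X] ≈ 55.309570.

E[X] = C(32,6)·2^(1−C(6,2)) = 56637/1024 ≈ 55.309570.


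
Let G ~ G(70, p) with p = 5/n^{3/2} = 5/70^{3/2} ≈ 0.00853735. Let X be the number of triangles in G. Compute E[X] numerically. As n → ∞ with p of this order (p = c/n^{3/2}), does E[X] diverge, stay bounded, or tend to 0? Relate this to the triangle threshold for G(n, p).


Number of potential triangles: C(70, 3) = 54740.
Each occurs with probability p³ ≈ (0.00853735)³ ≈ 6.22255628e-07.
By linearity: E[X] = C(70, 3)·p³ ≈ 54740 · 6.22255628e-07 ≈ 0.034062.
Since α = 3/2 > 1, p = c/n^{3/2} = o(1/n) is below the triangle threshold p ~ 1/n. Asymptotically E[X] ~ (c³/6)·n^{3(1−α)} = (5³/6)·n^{-1.5} → 0, so by Markov's inequality G has no triangles w.h.p.

E[X] ≈ 0.034062; in regime p = Θ(1/n^{3/2}) E[X] tends to 0 (below the triangle threshold p ~ 1/n).


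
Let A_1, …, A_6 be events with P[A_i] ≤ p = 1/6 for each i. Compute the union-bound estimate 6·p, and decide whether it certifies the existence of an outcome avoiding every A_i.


Union bound: P[∪_{i=1}^{6} A_i] ≤ Σ_i P[A_i] ≤ 6·p = 6·(1/6) = 1.
Numerically: 1 ≈ 1.000000.
Is 1 < 1? NO.
Since the bound 1 is ≥ 1, the union bound is uninformative here; it does NOT by itself certify existence.

6·p = 1 ≈ 1.000000; existence NOT certified by the union bound.


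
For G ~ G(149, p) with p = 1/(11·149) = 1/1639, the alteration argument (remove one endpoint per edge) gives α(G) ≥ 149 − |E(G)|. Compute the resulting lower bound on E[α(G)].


E[|E(G)|] = C(149, 2)·p = 11026 · (1/1639) = 74/11.
E[α(G)] ≥ n − E[|E(G)|] = 149 − 74/11 = 1565/11.
Numerically: ≈ 142.272727.
(This is only a lower bound; the true E[α(G)] may be larger.)

E[α(G)] ≥ 1565/11 ≈ 142.272727.


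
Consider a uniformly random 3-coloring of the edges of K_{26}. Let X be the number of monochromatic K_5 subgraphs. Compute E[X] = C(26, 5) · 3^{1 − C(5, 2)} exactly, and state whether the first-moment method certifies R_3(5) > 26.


E[X] = C(26, 5) · 3^{1 − 10} = 65780 · 3^{−9} = 65780/19683.
As a reduced fraction: E[X] = 65780/19683 ≈ 3.34197.
Is E[X] < 1? NO.
Since E[X] ≥ 1, the first-moment bound is inconclusive at n = 26; it does NOT by itself certify R_3(5) > 26.

E[X] = 65780/19683 ≈ 3.34197; E[X] ≥ 1; first-moment method inconclusive here.


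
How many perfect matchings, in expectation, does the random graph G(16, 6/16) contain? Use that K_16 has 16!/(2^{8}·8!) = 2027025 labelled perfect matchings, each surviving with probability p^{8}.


K_16 has 16!/(2^{8}·8!) = 2027025 labelled perfect matchings.
For each such perfect matching H, let X_H = 1 if all 8 edges of H are present in G. Then P[X_H = 1] = p^{8} = (3/8)^{8} = 6561/16777216.
Summing the indicators: E[X] = Σ_H E[X_H] = 2027025 · p^{8} = 2027025 · 6561/16777216 = 13299311025/16777216.
Numerically: E[X] ≈ 792.7.

E[X] = 2027025 · (3/8)^{8} = 13299311025/16777216 ≈ 792.7.


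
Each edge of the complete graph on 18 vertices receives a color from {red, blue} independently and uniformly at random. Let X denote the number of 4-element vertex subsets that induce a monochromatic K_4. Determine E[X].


Let X = Σ_S X_S over the C(18, 4) = 3060 subsets S of size 4, where X_S = 1 if the K_4 on S is monochromatic.
For a fixed S, the K_4 on S has C(4, 2) = 6 edges. P[all 6 edges red] = (1/2)^6, and likewise for blue, so P[monochromatic] = 2·(1/2)^6 = 2^{1 − 6} = 1/32.
By linearity of expectation: E[X] = C(18, 4) · 2^{1 − 6} = 3060 · 1/32 = 765/8.
Numerically: E[X] ≈ 95.6250.

E[X] = C(18,4)·2^(1−C(4,2)) = 765/8 ≈ 95.6250.


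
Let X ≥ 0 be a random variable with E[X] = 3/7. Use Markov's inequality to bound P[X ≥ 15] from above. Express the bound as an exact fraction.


μ = E[X] = 3/7, a = 15.
Markov: P[X ≥ 15] ≤ μ/a = (3/7)/15 = 1/35.
Numerically: ≈ 0.028571.
(Since a = 15 > μ = 0.428571, the bound 1/35 is < 1 and informative.)

P[X ≥ 15] ≤ 1/35 ≈ 0.028571.


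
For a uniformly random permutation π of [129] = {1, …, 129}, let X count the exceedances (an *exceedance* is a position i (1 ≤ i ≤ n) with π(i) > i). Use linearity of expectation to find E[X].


Write X = Σ_{i=1}^{129} X_i, where X_i = 1_{π(i) > i}.
For each fixed i, π(i) is uniform over {1, …, 129} (marginal of a uniform permutation), so P[π(i) > i] = (n − i)/n. Summing: Σ_{i=1}^{129} (n − i)/n = (0 + 1 + … + 128)/129 = 129(129 − 1)/(2·129) = (129 − 1)/2.
Hence E[X] = Σ_{i=1}^{129} (129 − i)/129 = 64 ≈ 64.00000.

E[X] = 64 = 64.00000.


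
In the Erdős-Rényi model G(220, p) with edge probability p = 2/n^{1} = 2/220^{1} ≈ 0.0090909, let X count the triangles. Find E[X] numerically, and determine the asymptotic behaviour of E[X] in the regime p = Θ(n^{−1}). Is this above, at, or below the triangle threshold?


Number of potential triangles: C(220, 3) = 1750540.
Each occurs with probability p³ ≈ (0.0090909)³ ≈ 7.5131480e-07.
By linearity: E[X] = C(220, 3)·p³ ≈ 1750540 · 7.5131480e-07 ≈ 1.31521.
Here α = 1, so p = 2/n is exactly at the triangle threshold p ~ 1/n. Asymptotically E[X] → c³/6 = 2³/6 = 4/3 ≈ 1.33333, a bounded constant. In this regime the triangle count is asymptotically Poisson(c³/6).

E[X] ≈ 1.31521; in regime p = Θ(1/n^{1}) E[X] stays bounded (at the triangle threshold p ~ 1/n).


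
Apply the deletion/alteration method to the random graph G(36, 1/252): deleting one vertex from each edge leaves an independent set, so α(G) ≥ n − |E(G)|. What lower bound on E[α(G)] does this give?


E[|E(G)|] = C(36, 2)·p = 630 · (1/252) = 5/2.
E[α(G)] ≥ n − E[|E(G)|] = 36 − 5/2 = 67/2.
Numerically: ≈ 33.500.
(This is only a lower bound; the true E[α(G)] may be larger.)

E[α(G)] ≥ 67/2 ≈ 33.500.


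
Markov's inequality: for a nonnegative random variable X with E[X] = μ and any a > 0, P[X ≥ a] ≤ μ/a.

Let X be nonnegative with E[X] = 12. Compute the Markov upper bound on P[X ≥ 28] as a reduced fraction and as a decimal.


μ = E[X] = 12, a = 28.
Markov: P[X ≥ 28] ≤ μ/a = (12)/28 = 3/7.
Numerically: ≈ 0.429.
(Since a = 28 > μ = 12.000, the bound 3/7 is < 1 and informative.)

P[X ≥ 28] ≤ 3/7 ≈ 0.429.


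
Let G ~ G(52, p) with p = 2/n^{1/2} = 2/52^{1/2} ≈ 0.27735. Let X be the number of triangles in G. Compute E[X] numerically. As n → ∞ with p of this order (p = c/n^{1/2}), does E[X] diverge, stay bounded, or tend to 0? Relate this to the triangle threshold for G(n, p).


Number of potential triangles: C(52, 3) = 22100.
Each occurs with probability p³ ≈ (0.27735)³ ≈ 2.1334623e-02.
By linearity: E[X] = C(52, 3)·p³ ≈ 22100 · 2.1334623e-02 ≈ 471.49517.
Since α = 1/2 < 1, p = c/n^{1/2} ≫ 1/n is above the triangle threshold p ~ 1/n. Asymptotically E[X] ~ (c³/6)·n^{3(1−α)} = (2³/6)·n^{1.5} → ∞; triangles are abundant w.h.p.

E[X] ≈ 471.49517; in regime p = Θ(1/n^{1/2}) E[X] diverges (above the triangle threshold p ~ 1/n).


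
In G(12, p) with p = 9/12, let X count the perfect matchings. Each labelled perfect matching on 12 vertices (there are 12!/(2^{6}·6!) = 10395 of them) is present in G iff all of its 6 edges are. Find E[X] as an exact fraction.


K_12 has 12!/(2^{6}·6!) = 10395 labelled perfect matchings.
For each such perfect matching H, let X_H = 1 if all 6 edges of H are present in G. Then P[X_H = 1] = p^{6} = (3/4)^{6} = 729/4096.
By linearity of expectation: E[X] = Σ_H E[X_H] = 10395 · p^{6} = 10395 · 729/4096 = 7577955/4096.
Numerically: E[X] ≈ 1850.09.

E[X] = 10395 · (3/4)^{6} = 7577955/4096 ≈ 1850.09.


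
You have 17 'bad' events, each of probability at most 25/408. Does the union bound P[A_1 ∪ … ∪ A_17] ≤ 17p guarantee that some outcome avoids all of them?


Union bound: P[∪_{i=1}^{17} A_i] ≤ Σ_i P[A_i] ≤ 17·p = 17·(25/408) = 25/24.
Numerically: 25/24 ≈ 1.0417.
Is 25/24 < 1? NO.
Since the bound 25/24 is ≥ 1, the union bound is uninformative here; it does NOT by itself certify existence.

17·p = 25/24 ≈ 1.0417; existence NOT certified by the union bound.


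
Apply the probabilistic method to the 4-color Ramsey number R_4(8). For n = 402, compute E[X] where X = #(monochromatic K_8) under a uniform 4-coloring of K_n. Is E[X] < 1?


E[X] = C(402, 8) · 4^{1 − 28} = 15770615726749950 · 4^{−27} = 15770615726749950/18014398509481984.
As a reduced fraction: E[X] = 7885307863374975/9007199254740992 ≈ 0.87545.
Is E[X] < 1? YES.
Since E[X] < 1, there exists a 4-coloring of K_{402} with no monochromatic K_8; hence R_4(8) > 402.

E[X] = 7885307863374975/9007199254740992 ≈ 0.87545; E[X] < 1, so R_4(8) > 402.


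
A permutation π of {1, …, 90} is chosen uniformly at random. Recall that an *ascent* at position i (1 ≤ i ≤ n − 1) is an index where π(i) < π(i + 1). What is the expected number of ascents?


Write X = Σ X_I over i = 1, …, 89, with X_I the indicator of one ascent.
There are 89 indicators.
For each fixed i, the pair (π(i), π(i+1)) is a uniformly random ordered pair of distinct values from {1, …, 90}; by symmetry P[π(i) < π(i+1)] = 1/2.
By linearity: E[X] = 89 · (1/2) = (90 − 1) · (1/2) = 89/2 ≈ 44.500.

E[X] = 89/2 = 44.500.


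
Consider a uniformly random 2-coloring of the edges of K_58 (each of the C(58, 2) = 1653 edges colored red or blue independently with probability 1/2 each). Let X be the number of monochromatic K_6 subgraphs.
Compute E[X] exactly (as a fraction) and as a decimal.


Let X = Σ_S X_S over the C(58, 6) = 40475358 subsets S of size 6, where X_S = 1 if the K_6 on S is monochromatic.
For a fixed S, the K_6 on S has C(6, 2) = 15 edges. P[all 15 edges red] = (1/2)^15, and likewise for blue, so P[monochromatic] = 2·(1/2)^15 = 2^{1 − 15} = 1/16384.
By linearity of expectation: E[X] = C(58, 6) · 2^{1 − 15} = 40475358 · 1/16384 = 20237679/8192.
Numerically: E[X] ≈ 2470.41980.

E[X] = C(58,6)·2^(1−C(6,2)) = 20237679/8192 ≈ 2470.41980.


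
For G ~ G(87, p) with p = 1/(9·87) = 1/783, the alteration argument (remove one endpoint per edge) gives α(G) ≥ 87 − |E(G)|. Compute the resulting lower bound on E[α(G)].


E[|E(G)|] = C(87, 2)·p = 3741 · (1/783) = 43/9.
E[α(G)] ≥ n − E[|E(G)|] = 87 − 43/9 = 740/9.
Numerically: ≈ 82.222.
(This is only a lower bound; the true E[α(G)] may be larger.)

E[α(G)] ≥ 740/9 ≈ 82.222.


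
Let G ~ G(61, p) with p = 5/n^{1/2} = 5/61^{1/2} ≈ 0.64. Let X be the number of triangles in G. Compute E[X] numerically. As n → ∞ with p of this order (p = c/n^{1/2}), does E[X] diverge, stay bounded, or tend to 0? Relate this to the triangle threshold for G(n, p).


Number of potential triangles: C(61, 3) = 35990.
Each occurs with probability p³ ≈ (0.64)³ ≈ 2.62371e-01.
By linearity: E[X] = C(61, 3)·p³ ≈ 35990 · 2.62371e-01 ≈ 9442.720.
Since α = 1/2 < 1, p = c/n^{1/2} ≫ 1/n is above the triangle threshold p ~ 1/n. Asymptotically E[X] ~ (c³/6)·n^{3(1−α)} = (5³/6)·n^{1.5} → ∞; triangles are abundant w.h.p.

E[X] ≈ 9442.720; in regime p = Θ(1/n^{1/2}) E[X] diverges (above the triangle threshold p ~ 1/n).


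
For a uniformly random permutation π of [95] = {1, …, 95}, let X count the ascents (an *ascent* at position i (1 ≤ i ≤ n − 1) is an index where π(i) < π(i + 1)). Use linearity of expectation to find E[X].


Write X = Σ X_I over i = 1, …, 94, with X_I the indicator of one ascent.
There are 94 indicators.
For each fixed i, the pair (π(i), π(i+1)) is a uniformly random ordered pair of distinct values from {1, …, 95}; by symmetry P[π(i) < π(i+1)] = 1/2.
By linearity: E[X] = 94 · (1/2) = (95 − 1) · (1/2) = 47 ≈ 47.00000.

E[X] = 47 = 47.00000.


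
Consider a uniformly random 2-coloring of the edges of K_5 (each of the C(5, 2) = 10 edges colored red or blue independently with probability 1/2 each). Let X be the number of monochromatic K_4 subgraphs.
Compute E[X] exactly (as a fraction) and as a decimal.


Let X = Σ_S X_S over the C(5, 4) = 5 subsets S of size 4, where X_S = 1 if the K_4 on S is monochromatic.
For a fixed S, the K_4 on S has C(4, 2) = 6 edges. P[all 6 edges red] = (1/2)^6, and likewise for blue, so P[monochromatic] = 2·(1/2)^6 = 2^{1 − 6} = 1/32.
Summing: E[X] = C(5, 4) · 2^{1 − 6} = 5 · 1/32 = 5/32.
Numerically: E[X] ≈ 0.156250.

E[X] = C(5,4)·2^(1−C(4,2)) = 5/32 ≈ 0.156250.


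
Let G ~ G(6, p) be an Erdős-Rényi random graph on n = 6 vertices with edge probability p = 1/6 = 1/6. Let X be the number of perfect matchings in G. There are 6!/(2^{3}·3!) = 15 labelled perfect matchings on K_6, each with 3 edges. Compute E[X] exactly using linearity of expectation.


K_6 has 6!/(2^{3}·3!) = 15 labelled perfect matchings.
For each such perfect matching H, let X_H = 1 if all 3 edges of H are present in G. Then P[X_H = 1] = p^{3} = (1/6)^{3} = 1/216.
By linearity of expectation: E[X] = Σ_H E[X_H] = 15 · p^{3} = 15 · 1/216 = 5/72.
Numerically: E[X] ≈ 0.0694444.

E[X] = 15 · (1/6)^{3} = 5/72 ≈ 0.0694444.


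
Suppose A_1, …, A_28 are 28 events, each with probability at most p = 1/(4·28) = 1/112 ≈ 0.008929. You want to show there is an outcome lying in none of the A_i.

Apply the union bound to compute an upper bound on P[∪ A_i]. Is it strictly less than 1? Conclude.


Union bound: P[∪_{i=1}^{28} A_i] ≤ Σ_i P[A_i] ≤ 28·p = 28·(1/112) = 1/4.
Numerically: 1/4 ≈ 0.250000.
Is 1/4 < 1? YES.
Since P[∪ A_i] ≤ 1/4 < 1, the complement has P[∩ A_i^c] ≥ 1 − 1/4 = 3/4 > 0, so some outcome avoids every A_i.

28·p = 1/4 ≈ 0.250000; existence CERTIFIED by the union bound.


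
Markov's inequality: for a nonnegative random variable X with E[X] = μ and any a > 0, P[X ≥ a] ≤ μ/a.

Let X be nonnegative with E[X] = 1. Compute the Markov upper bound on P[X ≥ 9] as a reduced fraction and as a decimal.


μ = E[X] = 1, a = 9.
Markov: P[X ≥ 9] ≤ μ/a = (1)/9 = 1/9.
Numerically: ≈ 0.111.
(Since a = 9 > μ = 1.000, the bound 1/9 is < 1 and informative.)

P[X ≥ 9] ≤ 1/9 ≈ 0.111.


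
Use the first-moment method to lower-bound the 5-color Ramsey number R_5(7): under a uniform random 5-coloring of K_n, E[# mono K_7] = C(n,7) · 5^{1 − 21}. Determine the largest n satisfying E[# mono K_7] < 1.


We need C(n, 7) · 5^{1 − 21} < 1, i.e. C(n, 7) < 5^{21 − 1} = 95367431640625.
Check values of n near the boundary:
  n = 337: C(337, 7) = 91989916924632; 91989916924632 < 95367431640625? YES
  n = 338: C(338, 7) = 93935323022736; 93935323022736 < 95367431640625? YES
  n = 339: C(339, 7) = 95915887062372; 95915887062372 < 95367431640625? NO
The largest n with C(n, 7) < 95367431640625 is n = 338 (where E[X] = 93935323022736/95367431640625 ≈ 0.984983). Hence R_5(7) > 338, i.e. R_5(7) ≥ 339.

Largest n = 338; hence R_5(7) > 338.


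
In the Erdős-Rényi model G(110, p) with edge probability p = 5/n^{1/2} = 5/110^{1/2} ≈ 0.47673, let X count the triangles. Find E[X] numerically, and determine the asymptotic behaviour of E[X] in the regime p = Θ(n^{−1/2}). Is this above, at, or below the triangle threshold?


Number of potential triangles: C(110, 3) = 215820.
Each occurs with probability p³ ≈ (0.47673)³ ≈ 1.0834802e-01.
By linearity: E[X] = C(110, 3)·p³ ≈ 215820 · 1.0834802e-01 ≈ 23383.67000.
Since α = 1/2 < 1, p = c/n^{1/2} ≫ 1/n is above the triangle threshold p ~ 1/n. Asymptotically E[X] ~ (c³/6)·n^{3(1−α)} = (5³/6)·n^{1.5} → ∞; triangles are abundant w.h.p.

E[X] ≈ 23383.67000; in regime p = Θ(1/n^{1/2}) E[X] diverges (above the triangle threshold p ~ 1/n).


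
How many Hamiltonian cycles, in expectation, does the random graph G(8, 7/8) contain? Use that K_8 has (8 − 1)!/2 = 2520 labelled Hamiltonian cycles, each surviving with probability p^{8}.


K_8 has (8 − 1)!/2 = 2520 labelled Hamiltonian cycles.
For each such Hamiltonian cycle H, let X_H = 1 if all 8 edges of H are present in G. Then P[X_H = 1] = p^{8} = (7/8)^{8} = 5764801/16777216.
By linearity: E[X] = Σ_H E[X_H] = 2520 · p^{8} = 2520 · 5764801/16777216 = 1815912315/2097152.
Numerically: E[X] ≈ 865.89.

E[X] = 2520 · (7/8)^{8} = 1815912315/2097152 ≈ 865.89.


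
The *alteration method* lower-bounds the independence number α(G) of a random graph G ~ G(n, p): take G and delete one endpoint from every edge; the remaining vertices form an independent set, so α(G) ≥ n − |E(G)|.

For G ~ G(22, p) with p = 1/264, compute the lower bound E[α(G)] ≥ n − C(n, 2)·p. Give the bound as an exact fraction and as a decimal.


E[|E(G)|] = C(22, 2)·p = 231 · (1/264) = 7/8.
E[α(G)] ≥ n − E[|E(G)|] = 22 − 7/8 = 169/8.
Numerically: ≈ 21.125000.
(This is only a lower bound; the true E[α(G)] may be larger.)

E[α(G)] ≥ 169/8 ≈ 21.125000.


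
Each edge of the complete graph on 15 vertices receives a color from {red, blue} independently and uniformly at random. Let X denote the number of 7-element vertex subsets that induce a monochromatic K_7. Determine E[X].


Let X = Σ_S X_S over the C(15, 7) = 6435 subsets S of size 7, where X_S = 1 if the K_7 on S is monochromatic.
For a fixed S, the K_7 on S has C(7, 2) = 21 edges. P[all 21 edges red] = (1/2)^21, and likewise for blue, so P[monochromatic] = 2·(1/2)^21 = 2^{1 − 21} = 1/1048576.
By linearity of expectation: E[X] = C(15, 7) · 2^{1 − 21} = 6435 · 1/1048576 = 6435/1048576.
Numerically: E[X] ≈ 0.006137.

E[X] = C(15,7)·2^(1−C(7,2)) = 6435/1048576 ≈ 0.006137.


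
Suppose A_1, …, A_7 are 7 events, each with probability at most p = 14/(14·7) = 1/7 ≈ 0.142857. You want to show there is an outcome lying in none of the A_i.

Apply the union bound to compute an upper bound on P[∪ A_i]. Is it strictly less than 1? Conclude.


Union bound: P[∪_{i=1}^{7} A_i] ≤ Σ_i P[A_i] ≤ 7·p = 7·(1/7) = 1.
Numerically: 1 ≈ 1.000000.
Is 1 < 1? NO.
Since the bound 1 is ≥ 1, the union bound is uninformative here; it does NOT by itself certify existence.

7·p = 1 ≈ 1.000000; existence NOT certified by the union bound.


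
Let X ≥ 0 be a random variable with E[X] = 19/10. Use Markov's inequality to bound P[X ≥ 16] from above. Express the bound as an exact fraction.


μ = E[X] = 19/10, a = 16.
Markov: P[X ≥ 16] ≤ μ/a = (19/10)/16 = 19/160.
Numerically: ≈ 0.11875.
(Since a = 16 > μ = 1.90000, the bound 19/160 is < 1 and informative.)

P[X ≥ 16] ≤ 19/160 ≈ 0.11875.


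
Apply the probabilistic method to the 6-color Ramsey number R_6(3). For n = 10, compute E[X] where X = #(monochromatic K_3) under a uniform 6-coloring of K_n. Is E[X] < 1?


E[X] = C(10, 3) · 6^{1 − 3} = 120 · 6^{−2} = 120/36.
As a reduced fraction: E[X] = 10/3 ≈ 3.33333.
Is E[X] < 1? NO.
Since E[X] ≥ 1, the first-moment bound is inconclusive at n = 10; it does NOT by itself certify R_6(3) > 10.

E[X] = 10/3 ≈ 3.33333; E[X] ≥ 1; first-moment method inconclusive here.


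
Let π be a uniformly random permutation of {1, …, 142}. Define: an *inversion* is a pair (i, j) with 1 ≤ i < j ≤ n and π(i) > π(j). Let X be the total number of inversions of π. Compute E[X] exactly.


Write X = Σ X_I over the C(142, 2) = 10011 pairs i < j, with X_I the indicator of one inversion.
There are 10011 indicators.
For each fixed pair i < j, the values π(i) and π(j) are two distinct elements of {1, …, 142} in uniformly random order; by symmetry P[π(i) > π(j)] = 1/2.
By linearity: E[X] = 10011 · (1/2) = C(142, 2) · (1/2) = 10011/2 = 10011/2 ≈ 5005.5000.

E[X] = 10011/2 = 5005.5000.


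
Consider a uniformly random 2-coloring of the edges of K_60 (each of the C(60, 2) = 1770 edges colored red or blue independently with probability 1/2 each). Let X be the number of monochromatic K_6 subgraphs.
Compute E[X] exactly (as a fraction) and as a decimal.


Let X = Σ_S X_S over the C(60, 6) = 50063860 subsets S of size 6, where X_S = 1 if the K_6 on S is monochromatic.
For a fixed S, the K_6 on S has C(6, 2) = 15 edges. P[all 15 edges red] = (1/2)^15, and likewise for blue, so P[monochromatic] = 2·(1/2)^15 = 2^{1 − 15} = 1/16384.
By linearity of expectation: E[X] = C(60, 6) · 2^{1 − 15} = 50063860 · 1/16384 = 12515965/4096.
Numerically: E[X] ≈ 3055.656.

E[X] = C(60,6)·2^(1−C(6,2)) = 12515965/4096 ≈ 3055.656.


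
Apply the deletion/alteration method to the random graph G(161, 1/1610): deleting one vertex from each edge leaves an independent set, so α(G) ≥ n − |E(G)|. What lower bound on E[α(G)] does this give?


E[|E(G)|] = C(161, 2)·p = 12880 · (1/1610) = 8.
E[α(G)] ≥ n − E[|E(G)|] = 161 − 8 = 153.
Numerically: ≈ 153.000000.
(This is only a lower bound; the true E[α(G)] may be larger.)

E[α(G)] ≥ 153 ≈ 153.000000.


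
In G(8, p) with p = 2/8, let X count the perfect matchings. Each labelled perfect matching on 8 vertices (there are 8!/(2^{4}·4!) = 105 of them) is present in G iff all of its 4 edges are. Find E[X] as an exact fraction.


K_8 has 8!/(2^{4}·4!) = 105 labelled perfect matchings.
For each such perfect matching H, let X_H = 1 if all 4 edges of H are present in G. Then P[X_H = 1] = p^{4} = (1/4)^{4} = 1/256.
Summing the indicators: E[X] = Σ_H E[X_H] = 105 · p^{4} = 105 · 1/256 = 105/256.
Numerically: E[X] ≈ 0.41016.

E[X] = 105 · (1/4)^{4} = 105/256 ≈ 0.41016.


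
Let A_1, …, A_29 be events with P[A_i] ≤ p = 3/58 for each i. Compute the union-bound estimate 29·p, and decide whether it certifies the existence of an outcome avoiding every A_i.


Union bound: P[∪_{i=1}^{29} A_i] ≤ Σ_i P[A_i] ≤ 29·p = 29·(3/58) = 3/2.
Numerically: 3/2 ≈ 1.500.
Is 3/2 < 1? NO.
Since the bound 3/2 is ≥ 1, the union bound is uninformative here; it does NOT by itself certify existence.

29·p = 3/2 ≈ 1.500; existence NOT certified by the union bound.


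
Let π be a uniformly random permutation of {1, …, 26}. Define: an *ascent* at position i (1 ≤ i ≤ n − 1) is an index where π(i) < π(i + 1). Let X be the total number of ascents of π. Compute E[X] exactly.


Write X = Σ X_I over i = 1, …, 25, with X_I the indicator of one ascent.
There are 25 indicators.
For each fixed i, the pair (π(i), π(i+1)) is a uniformly random ordered pair of distinct values from {1, …, 26}; by symmetry P[π(i) < π(i+1)] = 1/2.
By linearity: E[X] = 25 · (1/2) = (26 − 1) · (1/2) = 25/2 ≈ 12.500000.

E[X] = 25/2 = 12.500000.


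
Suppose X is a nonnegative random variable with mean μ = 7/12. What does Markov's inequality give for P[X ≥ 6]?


μ = E[X] = 7/12, a = 6.
Markov: P[X ≥ 6] ≤ μ/a = (7/12)/6 = 7/72.
Numerically: ≈ 0.0972.
(Since a = 6 > μ = 0.5833, the bound 7/72 is < 1 and informative.)

P[X ≥ 6] ≤ 7/72 ≈ 0.0972.


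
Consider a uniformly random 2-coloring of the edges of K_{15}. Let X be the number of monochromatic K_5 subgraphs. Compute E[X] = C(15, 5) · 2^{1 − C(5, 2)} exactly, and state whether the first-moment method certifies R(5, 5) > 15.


E[X] = C(15, 5) · 2^{1 − 10} = 3003 · 2^{−9} = 3003/512.
As a reduced fraction: E[X] = 3003/512 ≈ 5.86523.
Is E[X] < 1? NO.
Since E[X] ≥ 1, the first-moment bound is inconclusive at n = 15; it does NOT by itself certify R(5, 5) > 15.

E[X] = 3003/512 ≈ 5.86523; E[X] ≥ 1; first-moment method inconclusive here.


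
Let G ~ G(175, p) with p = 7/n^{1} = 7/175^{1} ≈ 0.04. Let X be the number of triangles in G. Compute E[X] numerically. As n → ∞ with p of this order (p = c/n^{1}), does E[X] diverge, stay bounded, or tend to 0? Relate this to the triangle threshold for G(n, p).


Number of potential triangles: C(175, 3) = 877975.
Each occurs with probability p³ ≈ (0.04)³ ≈ 6.400000e-05.
By linearity: E[X] = C(175, 3)·p³ ≈ 877975 · 6.400000e-05 ≈ 56.1904.
Here α = 1, so p = 7/n is exactly at the triangle threshold p ~ 1/n. Asymptotically E[X] → c³/6 = 7³/6 = 343/6 ≈ 57.1667, a bounded constant. In this regime the triangle count is asymptotically Poisson(c³/6).

E[X] ≈ 56.1904; in regime p = Θ(1/n^{1}) E[X] stays bounded (at the triangle threshold p ~ 1/n).


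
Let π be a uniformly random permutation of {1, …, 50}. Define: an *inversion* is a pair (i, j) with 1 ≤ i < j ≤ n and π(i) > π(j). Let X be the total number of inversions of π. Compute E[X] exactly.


Write X = Σ X_I over the C(50, 2) = 1225 pairs i < j, with X_I the indicator of one inversion.
There are 1225 indicators.
For each fixed pair i < j, the values π(i) and π(j) are two distinct elements of {1, …, 50} in uniformly random order; by symmetry P[π(i) > π(j)] = 1/2.
By linearity: E[X] = 1225 · (1/2) = C(50, 2) · (1/2) = 1225/2 = 1225/2 ≈ 612.500.

E[X] = 1225/2 = 612.500.


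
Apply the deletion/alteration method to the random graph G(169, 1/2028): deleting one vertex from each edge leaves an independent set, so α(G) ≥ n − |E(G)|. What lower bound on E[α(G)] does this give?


E[|E(G)|] = C(169, 2)·p = 14196 · (1/2028) = 7.
E[α(G)] ≥ n − E[|E(G)|] = 169 − 7 = 162.
Numerically: ≈ 162.00000.
(This is only a lower bound; the true E[α(G)] may be larger.)

E[α(G)] ≥ 162 ≈ 162.00000.


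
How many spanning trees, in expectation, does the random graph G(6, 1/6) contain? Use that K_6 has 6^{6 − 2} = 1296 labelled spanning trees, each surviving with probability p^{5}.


K_6 has 6^{6 − 2} = 1296 labelled spanning trees.
For each such spanning tree H, let X_H = 1 if all 5 edges of H are present in G. Then P[X_H = 1] = p^{5} = (1/6)^{5} = 1/7776.
By linearity: E[X] = Σ_H E[X_H] = 1296 · p^{5} = 1296 · 1/7776 = 1/6.
Numerically: E[X] ≈ 0.167.

E[X] = 1296 · (1/6)^{5} = 1/6 ≈ 0.167.


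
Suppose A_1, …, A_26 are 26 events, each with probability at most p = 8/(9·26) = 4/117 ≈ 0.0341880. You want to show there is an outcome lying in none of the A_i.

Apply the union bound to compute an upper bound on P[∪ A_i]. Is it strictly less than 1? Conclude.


Union bound: P[∪_{i=1}^{26} A_i] ≤ Σ_i P[A_i] ≤ 26·p = 26·(4/117) = 8/9.
Numerically: 8/9 ≈ 0.8888889.
Is 8/9 < 1? YES.
Since P[∪ A_i] ≤ 8/9 < 1, the complement has P[∩ A_i^c] ≥ 1 − 8/9 = 1/9 > 0, so some outcome avoids every A_i.

26·p = 8/9 ≈ 0.8888889; existence CERTIFIED by the union bound.


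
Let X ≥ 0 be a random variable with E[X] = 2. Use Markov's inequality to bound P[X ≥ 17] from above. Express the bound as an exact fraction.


μ = E[X] = 2, a = 17.
Markov: P[X ≥ 17] ≤ μ/a = (2)/17 = 2/17.
Numerically: ≈ 0.11765.
(Since a = 17 > μ = 2.00000, the bound 2/17 is < 1 and informative.)

P[X ≥ 17] ≤ 2/17 ≈ 0.11765.


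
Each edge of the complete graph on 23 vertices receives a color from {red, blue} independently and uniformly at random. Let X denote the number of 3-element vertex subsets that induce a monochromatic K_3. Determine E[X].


Let X = Σ_S X_S over the C(23, 3) = 1771 subsets S of size 3, where X_S = 1 if the K_3 on S is monochromatic.
For a fixed S, the K_3 on S has C(3, 2) = 3 edges. P[all 3 edges red] = (1/2)^3, and likewise for blue, so P[monochromatic] = 2·(1/2)^3 = 2^{1 − 3} = 1/4.
Summing: E[X] = C(23, 3) · 2^{1 − 3} = 1771 · 1/4 = 1771/4.
Numerically: E[X] ≈ 442.750.

E[X] = C(23,3)·2^(1−C(3,2)) = 1771/4 ≈ 442.750.


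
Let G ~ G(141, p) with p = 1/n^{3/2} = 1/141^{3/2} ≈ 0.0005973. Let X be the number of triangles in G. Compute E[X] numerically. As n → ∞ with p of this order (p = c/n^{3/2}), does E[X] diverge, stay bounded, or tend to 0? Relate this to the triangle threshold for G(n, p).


Number of potential triangles: C(141, 3) = 457310.
Each occurs with probability p³ ≈ (0.0005973)³ ≈ 2.130659e-10.
By linearity: E[X] = C(141, 3)·p³ ≈ 457310 · 2.130659e-10 ≈ 0.0001.
Since α = 3/2 > 1, p = c/n^{3/2} = o(1/n) is below the triangle threshold p ~ 1/n. Asymptotically E[X] ~ (c³/6)·n^{3(1−α)} = (1³/6)·n^{-1.5} → 0, so by Markov's inequality G has no triangles w.h.p.

E[X] ≈ 0.0001; in regime p = Θ(1/n^{3/2}) E[X] tends to 0 (below the triangle threshold p ~ 1/n).


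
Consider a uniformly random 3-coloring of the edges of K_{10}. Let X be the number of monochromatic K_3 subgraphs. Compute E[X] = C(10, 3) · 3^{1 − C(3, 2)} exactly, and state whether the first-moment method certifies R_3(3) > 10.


E[X] = C(10, 3) · 3^{1 − 3} = 120 · 3^{−2} = 120/9.
As a reduced fraction: E[X] = 40/3 ≈ 13.3333333.
Is E[X] < 1? NO.
Since E[X] ≥ 1, the first-moment bound is inconclusive at n = 10; it does NOT by itself certify R_3(3) > 10.

E[X] = 40/3 ≈ 13.3333333; E[X] ≥ 1; first-moment method inconclusive here.


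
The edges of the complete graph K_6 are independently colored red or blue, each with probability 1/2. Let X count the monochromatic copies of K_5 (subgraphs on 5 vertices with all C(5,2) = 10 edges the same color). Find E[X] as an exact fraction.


Let X = Σ_S X_S over the C(6, 5) = 6 subsets S of size 5, where X_S = 1 if the K_5 on S is monochromatic.
For a fixed S, the K_5 on S has C(5, 2) = 10 edges. P[all 10 edges red] = (1/2)^10, and likewise for blue, so P[monochromatic] = 2·(1/2)^10 = 2^{1 − 10} = 1/512.
Summing: E[X] = C(6, 5) · 2^{1 − 10} = 6 · 1/512 = 3/256.
Numerically: E[X] ≈ 0.0117.

E[X] = C(6,5)·2^(1−C(5,2)) = 3/256 ≈ 0.0117.


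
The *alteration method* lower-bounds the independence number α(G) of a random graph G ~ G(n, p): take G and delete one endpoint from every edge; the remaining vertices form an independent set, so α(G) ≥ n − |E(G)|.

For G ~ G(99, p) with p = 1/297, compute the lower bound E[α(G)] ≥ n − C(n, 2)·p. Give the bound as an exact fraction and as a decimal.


E[|E(G)|] = C(99, 2)·p = 4851 · (1/297) = 49/3.
E[α(G)] ≥ n − E[|E(G)|] = 99 − 49/3 = 248/3.
Numerically: ≈ 82.667.
(This is only a lower bound; the true E[α(G)] may be larger.)

E[α(G)] ≥ 248/3 ≈ 82.667.


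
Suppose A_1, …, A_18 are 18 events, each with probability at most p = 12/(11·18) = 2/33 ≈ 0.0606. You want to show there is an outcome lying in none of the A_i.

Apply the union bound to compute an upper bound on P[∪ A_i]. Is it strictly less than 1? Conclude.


Union bound: P[∪_{i=1}^{18} A_i] ≤ Σ_i P[A_i] ≤ 18·p = 18·(2/33) = 12/11.
Numerically: 12/11 ≈ 1.0909.
Is 12/11 < 1? NO.
Since the bound 12/11 is ≥ 1, the union bound is uninformative here; it does NOT by itself certify existence.

18·p = 12/11 ≈ 1.0909; existence NOT certified by the union bound.


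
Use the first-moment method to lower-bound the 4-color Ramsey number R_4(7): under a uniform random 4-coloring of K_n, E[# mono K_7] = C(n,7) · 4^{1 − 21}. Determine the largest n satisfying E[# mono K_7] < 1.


We need C(n, 7) · 4^{1 − 21} < 1, i.e. C(n, 7) < 4^{21 − 1} = 1099511627776.
Check values of n near the boundary:
  n = 174: C(174, 7) = 847879782984; 847879782984 < 1099511627776? YES
  n = 175: C(175, 7) = 883208107275; 883208107275 < 1099511627776? YES
  n = 176: C(176, 7) = 919790691600; 919790691600 < 1099511627776? YES
  n = 177: C(177, 7) = 957664425960; 957664425960 < 1099511627776? YES
  n = 178: C(178, 7) = 996867063280; 996867063280 < 1099511627776? YES
  n = 179: C(179, 7) = 1037437234460; 1037437234460 < 1099511627776? YES
  n = 180: C(180, 7) = 1079414463600; 1079414463600 < 1099511627776? YES
  n = 181: C(181, 7) = 1122839183400; 1122839183400 < 1099511627776? NO
The largest n with C(n, 7) < 1099511627776 is n = 180 (where E[X] = 67463403975/68719476736 ≈ 0.9817217). Hence R_4(7) > 180, i.e. R_4(7) ≥ 181.

Largest n = 180; hence R_4(7) > 180.


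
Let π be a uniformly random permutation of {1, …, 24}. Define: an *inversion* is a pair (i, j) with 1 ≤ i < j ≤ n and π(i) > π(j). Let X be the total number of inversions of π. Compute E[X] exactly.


Write X = Σ X_I over the C(24, 2) = 276 pairs i < j, with X_I the indicator of one inversion.
There are 276 indicators.
For each fixed pair i < j, the values π(i) and π(j) are two distinct elements of {1, …, 24} in uniformly random order; by symmetry P[π(i) > π(j)] = 1/2.
By linearity: E[X] = 276 · (1/2) = C(24, 2) · (1/2) = 276/2 = 138 ≈ 138.0000.

E[X] = 138 = 138.0000.


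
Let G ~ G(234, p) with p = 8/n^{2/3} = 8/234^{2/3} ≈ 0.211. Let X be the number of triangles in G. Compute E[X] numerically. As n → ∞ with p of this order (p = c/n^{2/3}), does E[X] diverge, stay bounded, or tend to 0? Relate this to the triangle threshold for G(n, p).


Number of potential triangles: C(234, 3) = 2108184.
Each occurs with probability p³ ≈ (0.211)³ ≈ 9.35057e-03.
By linearity: E[X] = C(234, 3)·p³ ≈ 2108184 · 9.35057e-03 ≈ 19712.729.
Since α = 2/3 < 1, p = c/n^{2/3} ≫ 1/n is above the triangle threshold p ~ 1/n. Asymptotically E[X] ~ (c³/6)·n^{3(1−α)} = (8³/6)·n^{1} → ∞; triangles are abundant w.h.p.

E[X] ≈ 19712.729; in regime p = Θ(1/n^{2/3}) E[X] diverges (above the triangle threshold p ~ 1/n).


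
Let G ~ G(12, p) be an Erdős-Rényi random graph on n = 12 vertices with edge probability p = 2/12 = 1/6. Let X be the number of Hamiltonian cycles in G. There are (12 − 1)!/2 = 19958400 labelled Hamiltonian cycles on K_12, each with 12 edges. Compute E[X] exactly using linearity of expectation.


K_12 has (12 − 1)!/2 = 19958400 labelled Hamiltonian cycles.
For each such Hamiltonian cycle H, let X_H = 1 if all 12 edges of H are present in G. Then P[X_H = 1] = p^{12} = (1/6)^{12} = 1/2176782336.
By linearity: E[X] = Σ_H E[X_H] = 19958400 · p^{12} = 19958400 · 1/2176782336 = 1925/209952.
Numerically: E[X] ≈ 0.009169.

E[X] = 19958400 · (1/6)^{12} = 1925/209952 ≈ 0.009169.


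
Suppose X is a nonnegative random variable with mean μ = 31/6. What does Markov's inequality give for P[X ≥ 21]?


μ = E[X] = 31/6, a = 21.
Markov: P[X ≥ 21] ≤ μ/a = (31/6)/21 = 31/126.
Numerically: ≈ 0.24603.
(Since a = 21 > μ = 5.16667, the bound 31/126 is < 1 and informative.)

P[X ≥ 21] ≤ 31/126 ≈ 0.24603.
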